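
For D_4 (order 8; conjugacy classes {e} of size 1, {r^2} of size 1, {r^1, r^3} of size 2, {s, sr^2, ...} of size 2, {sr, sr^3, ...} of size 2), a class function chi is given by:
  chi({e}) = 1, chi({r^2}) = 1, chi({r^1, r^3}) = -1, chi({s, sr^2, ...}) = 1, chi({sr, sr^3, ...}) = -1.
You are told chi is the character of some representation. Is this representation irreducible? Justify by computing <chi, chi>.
Irreducible: <chi, chi> = 1.

Why: <chi, chi> = (1/|G|) sum_C |C| * |chi(C)|^2 = (1/8)[1*|1|^2 + 1*|1|^2 + 2*|-1|^2 + 2*|1|^2 + 2*|-1|^2]
  = (1/8)[(1) + (1) + (2) + (2) + (2)] = 8/8 = 1.
A character is irreducible iff <chi, chi> = 1, so this representation is irreducible.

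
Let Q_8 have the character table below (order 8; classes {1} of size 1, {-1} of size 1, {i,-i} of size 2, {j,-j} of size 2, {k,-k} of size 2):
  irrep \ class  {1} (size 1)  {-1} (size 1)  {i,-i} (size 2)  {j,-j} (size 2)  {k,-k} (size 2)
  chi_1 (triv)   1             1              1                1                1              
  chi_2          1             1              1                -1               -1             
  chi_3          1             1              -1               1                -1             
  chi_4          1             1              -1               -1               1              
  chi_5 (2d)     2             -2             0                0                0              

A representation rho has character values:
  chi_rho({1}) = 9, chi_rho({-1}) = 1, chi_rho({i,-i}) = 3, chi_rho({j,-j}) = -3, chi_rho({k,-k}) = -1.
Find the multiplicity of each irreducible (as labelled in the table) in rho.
Multiplicities: chi_1: 1, chi_2: 3, chi_3: 0, chi_4: 1, chi_5: 2.

Solution. Use <chi_rho, chi> = (1/|G|) sum_C |C| * chi_rho(C) * conj(chi(C)) with |G| = 8 for each irreducible chi in the table:
  <chi_rho, chi_1> = (1/8)[1*(9)*conj(1) + 1*(1)*conj(1) + 2*(3)*conj(1) + 2*(-3)*conj(1) + 2*(-1)*conj(1)]
      = (1/8)[(9) + (1) + (6) + (-6) + (-2)] = 8/8 = 1
  <chi_rho, chi_2> = (1/8)[1*(9)*conj(1) + 1*(1)*conj(1) + 2*(3)*conj(1) + 2*(-3)*conj(-1) + 2*(-1)*conj(-1)]
      = (1/8)[(9) + (1) + (6) + (6) + (2)] = 24/8 = 3
  <chi_rho, chi_3> = (1/8)[1*(9)*conj(1) + 1*(1)*conj(1) + 2*(3)*conj(-1) + 2*(-3)*conj(1) + 2*(-1)*conj(-1)]
      = (1/8)[(9) + (1) + (-6) + (-6) + (2)] = 0/8 = 0
  <chi_rho, chi_4> = (1/8)[1*(9)*conj(1) + 1*(1)*conj(1) + 2*(3)*conj(-1) + 2*(-3)*conj(-1) + 2*(-1)*conj(1)]
      = (1/8)[(9) + (1) + (-6) + (6) + (-2)] = 8/8 = 1
  <chi_rho, chi_5> = (1/8)[1*(9)*conj(2) + 1*(1)*conj(-2) + 2*(3)*conj(0) + 2*(-3)*conj(0) + 2*(-1)*conj(0)]
      = (1/8)[(18) + (-2) + (0) + (0) + (0)] = 16/8 = 2
Dimension check: dim(rho) = sum (mult * dim) = 1*1 + 3*1 + 0*1 + 1*1 + 2*2 = 9 = chi_rho(e) = 9.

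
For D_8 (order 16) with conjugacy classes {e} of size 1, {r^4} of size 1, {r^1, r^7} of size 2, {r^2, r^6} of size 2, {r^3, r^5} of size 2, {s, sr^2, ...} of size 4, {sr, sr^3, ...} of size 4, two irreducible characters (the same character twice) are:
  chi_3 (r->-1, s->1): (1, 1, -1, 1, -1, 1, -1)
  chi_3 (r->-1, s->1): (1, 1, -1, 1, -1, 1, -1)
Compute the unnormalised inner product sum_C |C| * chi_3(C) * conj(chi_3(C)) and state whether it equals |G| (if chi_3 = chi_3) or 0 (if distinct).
Sum = 16 = |G| = 16; so <chi_3, chi_3> = 1 (norm-1 confirms irreducibility).

Details: Compute term by term over conjugacy classes (|C| * chi_3(C) * conj(chi_3(C))):
  1*(1)*conj(1) + 1*(1)*conj(1) + 2*(-1)*conj(-1) + 2*(1)*conj(1) + 2*(-1)*conj(-1) + 4*(1)*conj(1) + 4*(-1)*conj(-1)
  = (1) + (1) + (2) + (2) + (2) + (4) + (4)
  = 16.
Dividing by |G| = 16 gives 16/16 = 1, matching the row-orthogonality relation <chi_3, chi_3> = [chi_3 = chi_3].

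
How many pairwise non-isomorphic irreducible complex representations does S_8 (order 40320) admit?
22

Reasoning: The number of irreducible complex representations of a finite group equals its number of conjugacy classes. Conjugacy classes in S_8 correspond to cycle types, i.e. partitions of 8; there are p(8) = 22 of them, so S_8 (order 40320) has exactly 22 irreducible complex representations.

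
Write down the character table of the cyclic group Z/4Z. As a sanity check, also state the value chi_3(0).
Character table of Z/4Z (irreps indexed chi_0,...,chi_3 with chi_k(m) = zeta_4^(k*m), zeta_4 = exp(2*pi*i/4)):
  irrep \ class  {0} (size 1)  {1} (size 1)  {2} (size 1)  {3} (size 1)
  chi_0          1             1             1             1           
  chi_1          1             I             -1            -I          
  chi_2          1             -1            1             -1          
  chi_3          1             -I            -1            I           

Spot check: chi_3(0) = zeta_4^(3*0) = zeta_4^0 = 1.

Z/4Z is abelian, so all 4 irreducible complex representations are 1-dimensional. They are given by chi_k(m) = zeta_4^(k*m) for k = 0,...,3. Row orthogonality: sum_m chi_k(m) conj(chi_l(m)) = 4 * [k = l].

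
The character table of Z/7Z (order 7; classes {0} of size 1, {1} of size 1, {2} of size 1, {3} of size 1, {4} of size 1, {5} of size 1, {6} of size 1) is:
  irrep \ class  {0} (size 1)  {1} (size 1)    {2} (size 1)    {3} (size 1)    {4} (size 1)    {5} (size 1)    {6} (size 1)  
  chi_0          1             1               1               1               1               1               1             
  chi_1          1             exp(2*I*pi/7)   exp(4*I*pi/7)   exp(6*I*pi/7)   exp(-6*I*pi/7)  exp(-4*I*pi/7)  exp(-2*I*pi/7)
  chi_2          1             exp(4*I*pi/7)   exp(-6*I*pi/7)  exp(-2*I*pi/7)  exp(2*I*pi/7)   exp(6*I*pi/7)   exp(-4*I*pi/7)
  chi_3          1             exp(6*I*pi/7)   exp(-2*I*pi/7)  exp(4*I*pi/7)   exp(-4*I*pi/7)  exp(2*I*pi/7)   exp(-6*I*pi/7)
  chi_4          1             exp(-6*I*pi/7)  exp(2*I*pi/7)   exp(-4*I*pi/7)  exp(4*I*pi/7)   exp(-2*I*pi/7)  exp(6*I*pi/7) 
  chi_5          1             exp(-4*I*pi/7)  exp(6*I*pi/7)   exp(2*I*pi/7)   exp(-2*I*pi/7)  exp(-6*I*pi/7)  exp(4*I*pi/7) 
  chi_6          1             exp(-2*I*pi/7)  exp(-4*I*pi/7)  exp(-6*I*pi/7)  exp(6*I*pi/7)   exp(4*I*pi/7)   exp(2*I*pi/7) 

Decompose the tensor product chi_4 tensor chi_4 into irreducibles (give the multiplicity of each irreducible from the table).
chi_4 tensor chi_4 = chi_1 (all other irreducibles have multiplicity 0).

Solution. The character of a tensor product is the pointwise product (chi_4 * chi_4)(C) = chi_4(C) * chi_4(C):
  {0}: (1)*(1), {1}: (exp(-6*I*pi/7))*(exp(-6*I*pi/7)), {2}: (exp(2*I*pi/7))*(exp(2*I*pi/7)), {3}: (exp(-4*I*pi/7))*(exp(-4*I*pi/7)), {4}: (exp(4*I*pi/7))*(exp(4*I*pi/7)), {5}: (exp(-2*I*pi/7))*(exp(-2*I*pi/7)), {6}: (exp(6*I*pi/7))*(exp(6*I*pi/7))
so (chi_4 * chi_4) takes values
  {0} -> 1, {1} -> exp(2*I*pi/7), {2} -> exp(4*I*pi/7), {3} -> exp(6*I*pi/7), {4} -> exp(-6*I*pi/7), {5} -> exp(-4*I*pi/7), {6} -> exp(-2*I*pi/7).
Now take the inner product of this character with each irreducible chi from the table, <chi_4*chi_4, chi> = (1/7) sum_C |C| (chi_4*chi_4)(C) conj(chi(C)):
  <chi_4*chi_4, chi_0> = (1/7)[1*(1)*conj(1) + 1*(exp(2*I*pi/7))*conj(1) + 1*(exp(4*I*pi/7))*conj(1) + 1*(exp(6*I*pi/7))*conj(1) + 1*(exp(-6*I*pi/7))*conj(1) + 1*(exp(-4*I*pi/7))*conj(1) + 1*(exp(-2*I*pi/7))*conj(1)]
      = (1/7)[(1) + (exp(2*I*pi/7)) + (exp(4*I*pi/7)) + (exp(6*I*pi/7)) + (exp(-6*I*pi/7)) + (exp(-4*I*pi/7)) + (exp(-2*I*pi/7))] = 0/7 = 0
  <chi_4*chi_4, chi_1> = (1/7)[1*(1)*conj(1) + 1*(exp(2*I*pi/7))*conj(exp(2*I*pi/7)) + 1*(exp(4*I*pi/7))*conj(exp(4*I*pi/7)) + 1*(exp(6*I*pi/7))*conj(exp(6*I*pi/7)) + 1*(exp(-6*I*pi/7))*conj(exp(-6*I*pi/7)) + 1*(exp(-4*I*pi/7))*conj(exp(-4*I*pi/7)) + 1*(exp(-2*I*pi/7))*conj(exp(-2*I*pi/7))]
      = (1/7)[(1) + (1) + (1) + (1) + (1) + (1) + (1)] = 7/7 = 1
  <chi_4*chi_4, chi_2> = (1/7)[1*(1)*conj(1) + 1*(exp(2*I*pi/7))*conj(exp(4*I*pi/7)) + 1*(exp(4*I*pi/7))*conj(exp(-6*I*pi/7)) + 1*(exp(6*I*pi/7))*conj(exp(-2*I*pi/7)) + 1*(exp(-6*I*pi/7))*conj(exp(2*I*pi/7)) + 1*(exp(-4*I*pi/7))*conj(exp(6*I*pi/7)) + 1*(exp(-2*I*pi/7))*conj(exp(-4*I*pi/7))]
      = (1/7)[(1) + (exp(-2*I*pi/7)) + (exp(-4*I*pi/7)) + (exp(-6*I*pi/7)) + (exp(6*I*pi/7)) + (exp(4*I*pi/7)) + (exp(2*I*pi/7))] = 0/7 = 0
  <chi_4*chi_4, chi_3> = (1/7)[1*(1)*conj(1) + 1*(exp(2*I*pi/7))*conj(exp(6*I*pi/7)) + 1*(exp(4*I*pi/7))*conj(exp(-2*I*pi/7)) + 1*(exp(6*I*pi/7))*conj(exp(4*I*pi/7)) + 1*(exp(-6*I*pi/7))*conj(exp(-4*I*pi/7)) + 1*(exp(-4*I*pi/7))*conj(exp(2*I*pi/7)) + 1*(exp(-2*I*pi/7))*conj(exp(-6*I*pi/7))]
      = (1/7)[(1) + (exp(-4*I*pi/7)) + (exp(6*I*pi/7)) + (exp(2*I*pi/7)) + (exp(-2*I*pi/7)) + (exp(-6*I*pi/7)) + (exp(4*I*pi/7))] = 0/7 = 0
  <chi_4*chi_4, chi_4> = (1/7)[1*(1)*conj(1) + 1*(exp(2*I*pi/7))*conj(exp(-6*I*pi/7)) + 1*(exp(4*I*pi/7))*conj(exp(2*I*pi/7)) + 1*(exp(6*I*pi/7))*conj(exp(-4*I*pi/7)) + 1*(exp(-6*I*pi/7))*conj(exp(4*I*pi/7)) + 1*(exp(-4*I*pi/7))*conj(exp(-2*I*pi/7)) + 1*(exp(-2*I*pi/7))*conj(exp(6*I*pi/7))]
      = (1/7)[(1) + (exp(-6*I*pi/7)) + (exp(2*I*pi/7)) + (exp(-4*I*pi/7)) + (exp(4*I*pi/7)) + (exp(-2*I*pi/7)) + (exp(6*I*pi/7))] = 0/7 = 0
  <chi_4*chi_4, chi_5> = (1/7)[1*(1)*conj(1) + 1*(exp(2*I*pi/7))*conj(exp(-4*I*pi/7)) + 1*(exp(4*I*pi/7))*conj(exp(6*I*pi/7)) + 1*(exp(6*I*pi/7))*conj(exp(2*I*pi/7)) + 1*(exp(-6*I*pi/7))*conj(exp(-2*I*pi/7)) + 1*(exp(-4*I*pi/7))*conj(exp(-6*I*pi/7)) + 1*(exp(-2*I*pi/7))*conj(exp(4*I*pi/7))]
      = (1/7)[(1) + (exp(6*I*pi/7)) + (exp(-2*I*pi/7)) + (exp(4*I*pi/7)) + (exp(-4*I*pi/7)) + (exp(2*I*pi/7)) + (exp(-6*I*pi/7))] = 0/7 = 0
  <chi_4*chi_4, chi_6> = (1/7)[1*(1)*conj(1) + 1*(exp(2*I*pi/7))*conj(exp(-2*I*pi/7)) + 1*(exp(4*I*pi/7))*conj(exp(-4*I*pi/7)) + 1*(exp(6*I*pi/7))*conj(exp(-6*I*pi/7)) + 1*(exp(-6*I*pi/7))*conj(exp(6*I*pi/7)) + 1*(exp(-4*I*pi/7))*conj(exp(4*I*pi/7)) + 1*(exp(-2*I*pi/7))*conj(exp(2*I*pi/7))]
      = (1/7)[(1) + (exp(4*I*pi/7)) + (exp(-6*I*pi/7)) + (exp(-2*I*pi/7)) + (exp(2*I*pi/7)) + (exp(6*I*pi/7)) + (exp(-4*I*pi/7))] = 0/7 = 0
(Exp terms are combined using exp(i*s)*conj(exp(i*t)) = exp(i*(s-t)), and sums of them are collapsed using the identity that for every m > 1 the m distinct m-th roots of unity sum to 0, e.g. 1 + exp(2*I*pi/3) + exp(-2*I*pi/3) = 0.)
Hence the multiplicities are chi_1: 1. Dimension check: dim(chi_4)*dim(chi_4) = 1*1 = 1 and sum (mult * dim) = 1*1 = 1.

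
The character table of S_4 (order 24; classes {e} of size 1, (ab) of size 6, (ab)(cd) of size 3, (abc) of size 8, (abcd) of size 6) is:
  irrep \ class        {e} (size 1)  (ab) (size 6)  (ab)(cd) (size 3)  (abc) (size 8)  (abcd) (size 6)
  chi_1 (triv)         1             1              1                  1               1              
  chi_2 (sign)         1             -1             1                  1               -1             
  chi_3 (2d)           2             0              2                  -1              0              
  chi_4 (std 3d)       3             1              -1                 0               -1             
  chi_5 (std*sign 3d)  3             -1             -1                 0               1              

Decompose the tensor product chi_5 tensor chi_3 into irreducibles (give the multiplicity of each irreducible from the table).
chi_5 tensor chi_3 = chi_4 + chi_5 (all other irreducibles have multiplicity 0).

Justification: The character of a tensor product is the pointwise product (chi_5 * chi_3)(C) = chi_5(C) * chi_3(C):
  {e}: (3)*(2), (ab): (-1)*(0), (ab)(cd): (-1)*(2), (abc): (0)*(-1), (abcd): (1)*(0)
so (chi_5 * chi_3) takes values
  {e} -> 6, (ab) -> 0, (ab)(cd) -> -2, (abc) -> 0, (abcd) -> 0.
Now take the inner product of this character with each irreducible chi from the table, <chi_5*chi_3, chi> = (1/24) sum_C |C| (chi_5*chi_3)(C) conj(chi(C)):
  <chi_5*chi_3, chi_1> = (1/24)[1*(6)*conj(1) + 6*(0)*conj(1) + 3*(-2)*conj(1) + 8*(0)*conj(1) + 6*(0)*conj(1)]
      = (1/24)[(6) + (0) + (-6) + (0) + (0)] = 0/24 = 0
  <chi_5*chi_3, chi_2> = (1/24)[1*(6)*conj(1) + 6*(0)*conj(-1) + 3*(-2)*conj(1) + 8*(0)*conj(1) + 6*(0)*conj(-1)]
      = (1/24)[(6) + (0) + (-6) + (0) + (0)] = 0/24 = 0
  <chi_5*chi_3, chi_3> = (1/24)[1*(6)*conj(2) + 6*(0)*conj(0) + 3*(-2)*conj(2) + 8*(0)*conj(-1) + 6*(0)*conj(0)]
      = (1/24)[(12) + (0) + (-12) + (0) + (0)] = 0/24 = 0
  <chi_5*chi_3, chi_4> = (1/24)[1*(6)*conj(3) + 6*(0)*conj(1) + 3*(-2)*conj(-1) + 8*(0)*conj(0) + 6*(0)*conj(-1)]
      = (1/24)[(18) + (0) + (6) + (0) + (0)] = 24/24 = 1
  <chi_5*chi_3, chi_5> = (1/24)[1*(6)*conj(3) + 6*(0)*conj(-1) + 3*(-2)*conj(-1) + 8*(0)*conj(0) + 6*(0)*conj(1)]
      = (1/24)[(18) + (0) + (6) + (0) + (0)] = 24/24 = 1
Hence the multiplicities are chi_4: 1, chi_5: 1. Dimension check: dim(chi_5)*dim(chi_3) = 3*2 = 6 and sum (mult * dim) = 1*3 + 1*3 = 6.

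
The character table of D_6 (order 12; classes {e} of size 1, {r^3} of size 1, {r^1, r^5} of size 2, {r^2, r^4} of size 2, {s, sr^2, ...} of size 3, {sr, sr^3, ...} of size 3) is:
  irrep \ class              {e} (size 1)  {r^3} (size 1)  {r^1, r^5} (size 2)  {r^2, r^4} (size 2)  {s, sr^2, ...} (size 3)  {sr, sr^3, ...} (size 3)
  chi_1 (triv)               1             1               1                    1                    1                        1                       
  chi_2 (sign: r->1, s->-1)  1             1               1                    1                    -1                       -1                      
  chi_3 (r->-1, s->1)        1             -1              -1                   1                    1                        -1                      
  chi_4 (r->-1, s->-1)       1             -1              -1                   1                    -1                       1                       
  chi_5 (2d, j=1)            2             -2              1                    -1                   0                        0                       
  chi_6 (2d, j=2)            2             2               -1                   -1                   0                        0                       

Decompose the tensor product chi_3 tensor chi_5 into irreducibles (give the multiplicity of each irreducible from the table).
chi_3 tensor chi_5 = chi_6 (all other irreducibles have multiplicity 0).

Explanation: The character of a tensor product is the pointwise product (chi_3 * chi_5)(C) = chi_3(C) * chi_5(C):
  {e}: (1)*(2), {r^3}: (-1)*(-2), {r^1, r^5}: (-1)*(1), {r^2, r^4}: (1)*(-1), {s, sr^2, ...}: (1)*(0), {sr, sr^3, ...}: (-1)*(0)
so (chi_3 * chi_5) takes values
  {e} -> 2, {r^3} -> 2, {r^1, r^5} -> -1, {r^2, r^4} -> -1, {s, sr^2, ...} -> 0, {sr, sr^3, ...} -> 0.
Now take the inner product of this character with each irreducible chi from the table, <chi_3*chi_5, chi> = (1/12) sum_C |C| (chi_3*chi_5)(C) conj(chi(C)):
  <chi_3*chi_5, chi_1> = (1/12)[1*(2)*conj(1) + 1*(2)*conj(1) + 2*(-1)*conj(1) + 2*(-1)*conj(1) + 3*(0)*conj(1) + 3*(0)*conj(1)]
      = (1/12)[(2) + (2) + (-2) + (-2) + (0) + (0)] = 0/12 = 0
  <chi_3*chi_5, chi_2> = (1/12)[1*(2)*conj(1) + 1*(2)*conj(1) + 2*(-1)*conj(1) + 2*(-1)*conj(1) + 3*(0)*conj(-1) + 3*(0)*conj(-1)]
      = (1/12)[(2) + (2) + (-2) + (-2) + (0) + (0)] = 0/12 = 0
  <chi_3*chi_5, chi_3> = (1/12)[1*(2)*conj(1) + 1*(2)*conj(-1) + 2*(-1)*conj(-1) + 2*(-1)*conj(1) + 3*(0)*conj(1) + 3*(0)*conj(-1)]
      = (1/12)[(2) + (-2) + (2) + (-2) + (0) + (0)] = 0/12 = 0
  <chi_3*chi_5, chi_4> = (1/12)[1*(2)*conj(1) + 1*(2)*conj(-1) + 2*(-1)*conj(-1) + 2*(-1)*conj(1) + 3*(0)*conj(-1) + 3*(0)*conj(1)]
      = (1/12)[(2) + (-2) + (2) + (-2) + (0) + (0)] = 0/12 = 0
  <chi_3*chi_5, chi_5> = (1/12)[1*(2)*conj(2) + 1*(2)*conj(-2) + 2*(-1)*conj(1) + 2*(-1)*conj(-1) + 3*(0)*conj(0) + 3*(0)*conj(0)]
      = (1/12)[(4) + (-4) + (-2) + (2) + (0) + (0)] = 0/12 = 0
  <chi_3*chi_5, chi_6> = (1/12)[1*(2)*conj(2) + 1*(2)*conj(2) + 2*(-1)*conj(-1) + 2*(-1)*conj(-1) + 3*(0)*conj(0) + 3*(0)*conj(0)]
      = (1/12)[(4) + (4) + (2) + (2) + (0) + (0)] = 12/12 = 1
Hence the multiplicities are chi_6: 1. Dimension check: dim(chi_3)*dim(chi_5) = 1*2 = 2 and sum (mult * dim) = 1*2 = 2.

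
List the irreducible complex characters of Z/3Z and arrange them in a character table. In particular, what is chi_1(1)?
Character table of Z/3Z (irreps indexed chi_0,...,chi_2 with chi_k(m) = zeta_3^(k*m), zeta_3 = exp(2*pi*i/3)):
  irrep \ class  {0} (size 1)  {1} (size 1)    {2} (size 1)  
  chi_0          1             1               1             
  chi_1          1             exp(2*I*pi/3)   exp(-2*I*pi/3)
  chi_2          1             exp(-2*I*pi/3)  exp(2*I*pi/3) 

Spot check: chi_1(1) = zeta_3^(1*1) = zeta_3^1 = exp(2*I*pi/3).

Why: Z/3Z is abelian, so all 3 irreducible complex representations are 1-dimensional. They are given by chi_k(m) = zeta_3^(k*m) for k = 0,...,2. Row orthogonality: sum_m chi_k(m) conj(chi_l(m)) = 3 * [k = l].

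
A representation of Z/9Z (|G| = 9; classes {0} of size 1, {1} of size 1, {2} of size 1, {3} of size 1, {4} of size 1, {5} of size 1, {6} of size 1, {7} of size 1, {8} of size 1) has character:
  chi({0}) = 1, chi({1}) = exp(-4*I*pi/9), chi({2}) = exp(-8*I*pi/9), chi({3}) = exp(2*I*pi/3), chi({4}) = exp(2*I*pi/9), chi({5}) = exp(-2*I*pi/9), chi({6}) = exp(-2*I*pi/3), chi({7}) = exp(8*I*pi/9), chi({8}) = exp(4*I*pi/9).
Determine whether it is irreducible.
Irreducible: <chi, chi> = 1.

Solution. <chi, chi> = (1/|G|) sum_C |C| * |chi(C)|^2 = (1/9)[1*|1|^2 + 1*|exp(-4*I*pi/9)|^2 + 1*|exp(-8*I*pi/9)|^2 + 1*|exp(2*I*pi/3)|^2 + 1*|exp(2*I*pi/9)|^2 + 1*|exp(-2*I*pi/9)|^2 + 1*|exp(-2*I*pi/3)|^2 + 1*|exp(8*I*pi/9)|^2 + 1*|exp(4*I*pi/9)|^2]
  = (1/9)[(1) + (1) + (1) + (1) + (1) + (1) + (1) + (1) + (1)] = 9/9 = 1.
(Exp terms are combined using exp(i*s)*conj(exp(i*t)) = exp(i*(s-t)), and sums of them are collapsed using the identity that for every m > 1 the m distinct m-th roots of unity sum to 0, e.g. 1 + exp(2*I*pi/3) + exp(-2*I*pi/3) = 0.)
A character is irreducible iff <chi, chi> = 1, so this representation is irreducible.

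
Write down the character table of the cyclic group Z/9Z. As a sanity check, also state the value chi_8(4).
Character table of Z/9Z (irreps indexed chi_0,...,chi_8 with chi_k(m) = zeta_9^(k*m), zeta_9 = exp(2*pi*i/9)):
  irrep \ class  {0} (size 1)  {1} (size 1)    {2} (size 1)    {3} (size 1)    {4} (size 1)    {5} (size 1)    {6} (size 1)    {7} (size 1)    {8} (size 1)  
  chi_0          1             1               1               1               1               1               1               1               1             
  chi_1          1             exp(2*I*pi/9)   exp(4*I*pi/9)   exp(2*I*pi/3)   exp(8*I*pi/9)   exp(-8*I*pi/9)  exp(-2*I*pi/3)  exp(-4*I*pi/9)  exp(-2*I*pi/9)
  chi_2          1             exp(4*I*pi/9)   exp(8*I*pi/9)   exp(-2*I*pi/3)  exp(-2*I*pi/9)  exp(2*I*pi/9)   exp(2*I*pi/3)   exp(-8*I*pi/9)  exp(-4*I*pi/9)
  chi_3          1             exp(2*I*pi/3)   exp(-2*I*pi/3)  1               exp(2*I*pi/3)   exp(-2*I*pi/3)  1               exp(2*I*pi/3)   exp(-2*I*pi/3)
  chi_4          1             exp(8*I*pi/9)   exp(-2*I*pi/9)  exp(2*I*pi/3)   exp(-4*I*pi/9)  exp(4*I*pi/9)   exp(-2*I*pi/3)  exp(2*I*pi/9)   exp(-8*I*pi/9)
  chi_5          1             exp(-8*I*pi/9)  exp(2*I*pi/9)   exp(-2*I*pi/3)  exp(4*I*pi/9)   exp(-4*I*pi/9)  exp(2*I*pi/3)   exp(-2*I*pi/9)  exp(8*I*pi/9) 
  chi_6          1             exp(-2*I*pi/3)  exp(2*I*pi/3)   1               exp(-2*I*pi/3)  exp(2*I*pi/3)   1               exp(-2*I*pi/3)  exp(2*I*pi/3) 
  chi_7          1             exp(-4*I*pi/9)  exp(-8*I*pi/9)  exp(2*I*pi/3)   exp(2*I*pi/9)   exp(-2*I*pi/9)  exp(-2*I*pi/3)  exp(8*I*pi/9)   exp(4*I*pi/9) 
  chi_8          1             exp(-2*I*pi/9)  exp(-4*I*pi/9)  exp(-2*I*pi/3)  exp(-8*I*pi/9)  exp(8*I*pi/9)   exp(2*I*pi/3)   exp(4*I*pi/9)   exp(2*I*pi/9) 

Spot check: chi_8(4) = zeta_9^(8*4) = zeta_9^32 = exp(-8*I*pi/9).

Argument: Z/9Z is abelian, so all 9 irreducible complex representations are 1-dimensional. They are given by chi_k(m) = zeta_9^(k*m) for k = 0,...,8. Row orthogonality: sum_m chi_k(m) conj(chi_l(m)) = 9 * [k = l].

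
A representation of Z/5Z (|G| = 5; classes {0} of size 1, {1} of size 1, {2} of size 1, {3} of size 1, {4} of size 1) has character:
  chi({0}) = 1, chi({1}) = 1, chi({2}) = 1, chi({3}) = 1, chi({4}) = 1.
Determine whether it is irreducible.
Irreducible: <chi, chi> = 1.

Reasoning: <chi, chi> = (1/|G|) sum_C |C| * |chi(C)|^2 = (1/5)[1*|1|^2 + 1*|1|^2 + 1*|1|^2 + 1*|1|^2 + 1*|1|^2]
  = (1/5)[(1) + (1) + (1) + (1) + (1)] = 5/5 = 1.
(Exp terms are combined using exp(i*s)*conj(exp(i*t)) = exp(i*(s-t)), and sums of them are collapsed using the identity that for every m > 1 the m distinct m-th roots of unity sum to 0, e.g. 1 + exp(2*I*pi/3) + exp(-2*I*pi/3) = 0.)
A character is irreducible iff <chi, chi> = 1, so this representation is irreducible.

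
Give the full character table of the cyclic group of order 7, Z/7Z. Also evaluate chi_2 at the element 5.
Character table of Z/7Z (irreps indexed chi_0,...,chi_6 with chi_k(m) = zeta_7^(k*m), zeta_7 = exp(2*pi*i/7)):
  irrep \ class  {0} (size 1)  {1} (size 1)    {2} (size 1)    {3} (size 1)    {4} (size 1)    {5} (size 1)    {6} (size 1)  
  chi_0          1             1               1               1               1               1               1             
  chi_1          1             exp(2*I*pi/7)   exp(4*I*pi/7)   exp(6*I*pi/7)   exp(-6*I*pi/7)  exp(-4*I*pi/7)  exp(-2*I*pi/7)
  chi_2          1             exp(4*I*pi/7)   exp(-6*I*pi/7)  exp(-2*I*pi/7)  exp(2*I*pi/7)   exp(6*I*pi/7)   exp(-4*I*pi/7)
  chi_3          1             exp(6*I*pi/7)   exp(-2*I*pi/7)  exp(4*I*pi/7)   exp(-4*I*pi/7)  exp(2*I*pi/7)   exp(-6*I*pi/7)
  chi_4          1             exp(-6*I*pi/7)  exp(2*I*pi/7)   exp(-4*I*pi/7)  exp(4*I*pi/7)   exp(-2*I*pi/7)  exp(6*I*pi/7) 
  chi_5          1             exp(-4*I*pi/7)  exp(6*I*pi/7)   exp(2*I*pi/7)   exp(-2*I*pi/7)  exp(-6*I*pi/7)  exp(4*I*pi/7) 
  chi_6          1             exp(-2*I*pi/7)  exp(-4*I*pi/7)  exp(-6*I*pi/7)  exp(6*I*pi/7)   exp(4*I*pi/7)   exp(2*I*pi/7) 

Spot check: chi_2(5) = zeta_7^(2*5) = zeta_7^10 = exp(6*I*pi/7).

Derivation: Z/7Z is abelian, so all 7 irreducible complex representations are 1-dimensional. They are given by chi_k(m) = zeta_7^(k*m) for k = 0,...,6. Row orthogonality: sum_m chi_k(m) conj(chi_l(m)) = 7 * [k = l].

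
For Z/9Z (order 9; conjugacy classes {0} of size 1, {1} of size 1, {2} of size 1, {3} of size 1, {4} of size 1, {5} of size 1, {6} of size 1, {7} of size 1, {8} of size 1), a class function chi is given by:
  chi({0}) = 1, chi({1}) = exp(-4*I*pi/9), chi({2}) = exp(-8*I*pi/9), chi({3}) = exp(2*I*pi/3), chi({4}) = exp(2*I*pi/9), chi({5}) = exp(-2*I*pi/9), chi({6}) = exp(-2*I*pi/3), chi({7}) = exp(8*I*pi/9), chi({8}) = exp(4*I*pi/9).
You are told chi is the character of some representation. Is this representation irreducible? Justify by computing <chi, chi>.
Irreducible: <chi, chi> = 1.

Argument: <chi, chi> = (1/|G|) sum_C |C| * |chi(C)|^2 = (1/9)[1*|1|^2 + 1*|exp(-4*I*pi/9)|^2 + 1*|exp(-8*I*pi/9)|^2 + 1*|exp(2*I*pi/3)|^2 + 1*|exp(2*I*pi/9)|^2 + 1*|exp(-2*I*pi/9)|^2 + 1*|exp(-2*I*pi/3)|^2 + 1*|exp(8*I*pi/9)|^2 + 1*|exp(4*I*pi/9)|^2]
  = (1/9)[(1) + (1) + (1) + (1) + (1) + (1) + (1) + (1) + (1)] = 9/9 = 1.
(Exp terms are combined using exp(i*s)*conj(exp(i*t)) = exp(i*(s-t)), and sums of them are collapsed using the identity that for every m > 1 the m distinct m-th roots of unity sum to 0, e.g. 1 + exp(2*I*pi/3) + exp(-2*I*pi/3) = 0.)
A character is irreducible iff <chi, chi> = 1, so this representation is irreducible.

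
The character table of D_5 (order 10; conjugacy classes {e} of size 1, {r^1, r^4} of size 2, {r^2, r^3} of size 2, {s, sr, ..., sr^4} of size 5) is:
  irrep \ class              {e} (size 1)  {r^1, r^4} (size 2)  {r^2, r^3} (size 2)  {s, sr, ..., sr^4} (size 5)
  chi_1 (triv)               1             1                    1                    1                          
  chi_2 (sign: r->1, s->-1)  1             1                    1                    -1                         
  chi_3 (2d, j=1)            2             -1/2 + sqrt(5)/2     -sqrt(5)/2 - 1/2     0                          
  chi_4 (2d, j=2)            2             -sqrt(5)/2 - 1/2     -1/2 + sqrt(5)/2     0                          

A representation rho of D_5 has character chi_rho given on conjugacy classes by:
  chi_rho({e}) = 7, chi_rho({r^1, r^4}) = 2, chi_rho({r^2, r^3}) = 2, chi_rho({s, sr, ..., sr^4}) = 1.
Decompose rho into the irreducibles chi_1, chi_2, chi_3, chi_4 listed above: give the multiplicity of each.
Multiplicities: chi_1: 2, chi_2: 1, chi_3: 1, chi_4: 1.

Argument: Use <chi_rho, chi> = (1/|G|) sum_C |C| * chi_rho(C) * conj(chi(C)) with |G| = 10 for each irreducible chi in the table:
  <chi_rho, chi_1> = (1/10)[1*(7)*conj(1) + 2*(2)*conj(1) + 2*(2)*conj(1) + 5*(1)*conj(1)]
      = (1/10)[(7) + (4) + (4) + (5)] = 20/10 = 2
  <chi_rho, chi_2> = (1/10)[1*(7)*conj(1) + 2*(2)*conj(1) + 2*(2)*conj(1) + 5*(1)*conj(-1)]
      = (1/10)[(7) + (4) + (4) + (-5)] = 10/10 = 1
  <chi_rho, chi_3> = (1/10)[1*(7)*conj(2) + 2*(2)*conj(-1/2 + sqrt(5)/2) + 2*(2)*conj(-sqrt(5)/2 - 1/2) + 5*(1)*conj(0)]
      = (1/10)[(14) + (-2 + 2*sqrt(5)) + (-2*sqrt(5) - 2) + (0)] = 10/10 = 1
  <chi_rho, chi_4> = (1/10)[1*(7)*conj(2) + 2*(2)*conj(-sqrt(5)/2 - 1/2) + 2*(2)*conj(-1/2 + sqrt(5)/2) + 5*(1)*conj(0)]
      = (1/10)[(14) + (-2*sqrt(5) - 2) + (-2 + 2*sqrt(5)) + (0)] = 10/10 = 1
Dimension check: dim(rho) = sum (mult * dim) = 2*1 + 1*1 + 1*2 + 1*2 = 7 = chi_rho(e) = 7.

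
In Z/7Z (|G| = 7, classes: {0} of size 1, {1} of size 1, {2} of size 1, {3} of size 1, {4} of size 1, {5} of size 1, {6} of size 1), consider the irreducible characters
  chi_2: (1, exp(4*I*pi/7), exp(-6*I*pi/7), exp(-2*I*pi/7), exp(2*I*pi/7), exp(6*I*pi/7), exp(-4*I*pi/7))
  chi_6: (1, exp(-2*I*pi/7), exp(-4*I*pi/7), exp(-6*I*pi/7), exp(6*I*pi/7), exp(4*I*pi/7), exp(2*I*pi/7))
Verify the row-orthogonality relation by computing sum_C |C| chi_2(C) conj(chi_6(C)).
Sum = 0; so <chi_2, chi_6> = 0 (distinct irreducibles are orthogonal).

Explanation: Compute term by term over conjugacy classes (|C| * chi_2(C) * conj(chi_6(C))):
  1*(1)*conj(1) + 1*(exp(4*I*pi/7))*conj(exp(-2*I*pi/7)) + 1*(exp(-6*I*pi/7))*conj(exp(-4*I*pi/7)) + 1*(exp(-2*I*pi/7))*conj(exp(-6*I*pi/7)) + 1*(exp(2*I*pi/7))*conj(exp(6*I*pi/7)) + 1*(exp(6*I*pi/7))*conj(exp(4*I*pi/7)) + 1*(exp(-4*I*pi/7))*conj(exp(2*I*pi/7))
  = (1) + (exp(6*I*pi/7)) + (exp(-2*I*pi/7)) + (exp(4*I*pi/7)) + (exp(-4*I*pi/7)) + (exp(2*I*pi/7)) + (exp(-6*I*pi/7))
  = 0.
(Exp terms are combined using exp(i*s)*conj(exp(i*t)) = exp(i*(s-t)), and sums of them are collapsed using the identity that for every m > 1 the m distinct m-th roots of unity sum to 0, e.g. 1 + exp(2*I*pi/3) + exp(-2*I*pi/3) = 0.)
Dividing by |G| = 7 gives 0/7 = 0, matching the row-orthogonality relation <chi_2, chi_6> = [chi_2 = chi_6].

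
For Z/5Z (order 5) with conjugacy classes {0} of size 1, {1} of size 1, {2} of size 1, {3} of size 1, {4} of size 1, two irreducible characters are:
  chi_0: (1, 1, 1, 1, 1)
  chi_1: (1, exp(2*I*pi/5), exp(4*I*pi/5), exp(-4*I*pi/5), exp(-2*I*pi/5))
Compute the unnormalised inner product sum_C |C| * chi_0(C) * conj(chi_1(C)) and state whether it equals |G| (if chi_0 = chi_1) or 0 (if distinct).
Sum = 0; so <chi_0, chi_1> = 0 (distinct irreducibles are orthogonal).

Proof sketch: Compute term by term over conjugacy classes (|C| * chi_0(C) * conj(chi_1(C))):
  1*(1)*conj(1) + 1*(1)*conj(exp(2*I*pi/5)) + 1*(1)*conj(exp(4*I*pi/5)) + 1*(1)*conj(exp(-4*I*pi/5)) + 1*(1)*conj(exp(-2*I*pi/5))
  = (1) + (exp(-2*I*pi/5)) + (exp(-4*I*pi/5)) + (exp(4*I*pi/5)) + (exp(2*I*pi/5))
  = 0.
(Exp terms are combined using exp(i*s)*conj(exp(i*t)) = exp(i*(s-t)), and sums of them are collapsed using the identity that for every m > 1 the m distinct m-th roots of unity sum to 0, e.g. 1 + exp(2*I*pi/3) + exp(-2*I*pi/3) = 0.)
Dividing by |G| = 5 gives 0/5 = 0, matching the row-orthogonality relation <chi_0, chi_1> = [chi_0 = chi_1].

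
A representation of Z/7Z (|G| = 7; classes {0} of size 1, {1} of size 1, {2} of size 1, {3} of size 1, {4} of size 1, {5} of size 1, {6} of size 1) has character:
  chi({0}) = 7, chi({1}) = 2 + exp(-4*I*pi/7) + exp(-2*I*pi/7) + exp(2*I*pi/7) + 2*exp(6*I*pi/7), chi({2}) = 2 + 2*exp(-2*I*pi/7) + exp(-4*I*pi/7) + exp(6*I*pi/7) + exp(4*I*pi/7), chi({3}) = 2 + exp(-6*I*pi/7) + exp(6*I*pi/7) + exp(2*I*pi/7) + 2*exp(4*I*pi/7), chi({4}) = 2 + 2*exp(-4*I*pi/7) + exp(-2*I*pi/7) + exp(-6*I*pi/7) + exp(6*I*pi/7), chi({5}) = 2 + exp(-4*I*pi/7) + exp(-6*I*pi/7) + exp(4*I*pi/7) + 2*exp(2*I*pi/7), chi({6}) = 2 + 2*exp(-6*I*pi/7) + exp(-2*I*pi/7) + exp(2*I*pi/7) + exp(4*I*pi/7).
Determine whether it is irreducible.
Not irreducible (reducible): <chi, chi> = 11 > 1.

Details: <chi, chi> = (1/|G|) sum_C |C| * |chi(C)|^2 = (1/7)[1*|7|^2 + 1*|2 + exp(-4*I*pi/7) + exp(-2*I*pi/7) + exp(2*I*pi/7) + 2*exp(6*I*pi/7)|^2 + 1*|2 + 2*exp(-2*I*pi/7) + exp(-4*I*pi/7) + exp(6*I*pi/7) + exp(4*I*pi/7)|^2 + 1*|2 + exp(-6*I*pi/7) + exp(6*I*pi/7) + exp(2*I*pi/7) + 2*exp(4*I*pi/7)|^2 + 1*|2 + 2*exp(-4*I*pi/7) + exp(-2*I*pi/7) + exp(-6*I*pi/7) + exp(6*I*pi/7)|^2 + 1*|2 + exp(-4*I*pi/7) + exp(-6*I*pi/7) + exp(4*I*pi/7) + 2*exp(2*I*pi/7)|^2 + 1*|2 + 2*exp(-6*I*pi/7) + exp(-2*I*pi/7) + exp(2*I*pi/7) + exp(4*I*pi/7)|^2]
  = (1/7)[(49) + (11 + 7*exp(-4*I*pi/7) + 5*exp(-2*I*pi/7) + 7*exp(-6*I*pi/7) + 7*exp(6*I*pi/7) + 5*exp(2*I*pi/7) + 7*exp(4*I*pi/7)) + (11 + 7*exp(-2*I*pi/7) + 5*exp(-4*I*pi/7) + 7*exp(-6*I*pi/7) + 7*exp(6*I*pi/7) + 5*exp(4*I*pi/7) + 7*exp(2*I*pi/7)) + (11 + 7*exp(-4*I*pi/7) + 7*exp(-2*I*pi/7) + 5*exp(-6*I*pi/7) + 5*exp(6*I*pi/7) + 7*exp(2*I*pi/7) + 7*exp(4*I*pi/7)) + (11 + 7*exp(-4*I*pi/7) + 7*exp(-2*I*pi/7) + 5*exp(-6*I*pi/7) + 5*exp(6*I*pi/7) + 7*exp(2*I*pi/7) + 7*exp(4*I*pi/7)) + (11 + 7*exp(-2*I*pi/7) + 5*exp(-4*I*pi/7) + 7*exp(-6*I*pi/7) + 7*exp(6*I*pi/7) + 5*exp(4*I*pi/7) + 7*exp(2*I*pi/7)) + (11 + 7*exp(-4*I*pi/7) + 5*exp(-2*I*pi/7) + 7*exp(-6*I*pi/7) + 7*exp(6*I*pi/7) + 5*exp(2*I*pi/7) + 7*exp(4*I*pi/7))] = 77/7 = 11.
(Exp terms are combined using exp(i*s)*conj(exp(i*t)) = exp(i*(s-t)), and sums of them are collapsed using the identity that for every m > 1 the m distinct m-th roots of unity sum to 0, e.g. 1 + exp(2*I*pi/3) + exp(-2*I*pi/3) = 0.)
A character is irreducible iff <chi, chi> = 1, so this representation is reducible.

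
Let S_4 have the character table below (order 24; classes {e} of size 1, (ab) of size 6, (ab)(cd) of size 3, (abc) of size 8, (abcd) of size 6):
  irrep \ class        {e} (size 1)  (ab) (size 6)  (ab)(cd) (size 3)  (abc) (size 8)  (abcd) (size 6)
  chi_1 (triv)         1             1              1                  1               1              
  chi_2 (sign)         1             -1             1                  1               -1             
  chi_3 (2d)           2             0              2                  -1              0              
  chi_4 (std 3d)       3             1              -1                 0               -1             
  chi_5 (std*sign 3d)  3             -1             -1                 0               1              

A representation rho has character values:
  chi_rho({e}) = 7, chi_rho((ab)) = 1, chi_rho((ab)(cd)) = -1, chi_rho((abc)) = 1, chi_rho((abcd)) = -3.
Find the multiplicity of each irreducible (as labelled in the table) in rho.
Multiplicities: chi_1: 0, chi_2: 1, chi_3: 0, chi_4: 2, chi_5: 0.

Justification: Use <chi_rho, chi> = (1/|G|) sum_C |C| * chi_rho(C) * conj(chi(C)) with |G| = 24 for each irreducible chi in the table:
  <chi_rho, chi_1> = (1/24)[1*(7)*conj(1) + 6*(1)*conj(1) + 3*(-1)*conj(1) + 8*(1)*conj(1) + 6*(-3)*conj(1)]
      = (1/24)[(7) + (6) + (-3) + (8) + (-18)] = 0/24 = 0
  <chi_rho, chi_2> = (1/24)[1*(7)*conj(1) + 6*(1)*conj(-1) + 3*(-1)*conj(1) + 8*(1)*conj(1) + 6*(-3)*conj(-1)]
      = (1/24)[(7) + (-6) + (-3) + (8) + (18)] = 24/24 = 1
  <chi_rho, chi_3> = (1/24)[1*(7)*conj(2) + 6*(1)*conj(0) + 3*(-1)*conj(2) + 8*(1)*conj(-1) + 6*(-3)*conj(0)]
      = (1/24)[(14) + (0) + (-6) + (-8) + (0)] = 0/24 = 0
  <chi_rho, chi_4> = (1/24)[1*(7)*conj(3) + 6*(1)*conj(1) + 3*(-1)*conj(-1) + 8*(1)*conj(0) + 6*(-3)*conj(-1)]
      = (1/24)[(21) + (6) + (3) + (0) + (18)] = 48/24 = 2
  <chi_rho, chi_5> = (1/24)[1*(7)*conj(3) + 6*(1)*conj(-1) + 3*(-1)*conj(-1) + 8*(1)*conj(0) + 6*(-3)*conj(1)]
      = (1/24)[(21) + (-6) + (3) + (0) + (-18)] = 0/24 = 0
Dimension check: dim(rho) = sum (mult * dim) = 0*1 + 1*1 + 0*2 + 2*3 + 0*3 = 7 = chi_rho(e) = 7.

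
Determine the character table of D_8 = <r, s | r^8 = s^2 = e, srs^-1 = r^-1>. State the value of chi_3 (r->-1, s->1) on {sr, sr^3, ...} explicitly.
Conjugacy classes: {e} of size 1, {r^4} of size 1, {r^1, r^7} of size 2, {r^2, r^6} of size 2, {r^3, r^5} of size 2, {s, sr^2, ...} of size 4, {sr, sr^3, ...} of size 4.
Character table:
  irrep \ class              {e} (size 1)  {r^4} (size 1)  {r^1, r^7} (size 2)  {r^2, r^6} (size 2)  {r^3, r^5} (size 2)  {s, sr^2, ...} (size 4)  {sr, sr^3, ...} (size 4)
  chi_1 (triv)               1             1               1                    1                    1                    1                        1                       
  chi_2 (sign: r->1, s->-1)  1             1               1                    1                    1                    -1                       -1                      
  chi_3 (r->-1, s->1)        1             1               -1                   1                    -1                   1                        -1                      
  chi_4 (r->-1, s->-1)       1             1               -1                   1                    -1                   -1                       1                       
  chi_5 (2d, j=1)            2             -2              sqrt(2)              0                    -sqrt(2)             0                        0                       
  chi_6 (2d, j=2)            2             2               0                    -2                   0                    0                        0                       
  chi_7 (2d, j=3)            2             -2              -sqrt(2)             0                    sqrt(2)              0                        0                       

Spot check: chi_3 (r->-1, s->1) on {sr, sr^3, ...} = -1.

Justification: D_8 has order 2*8 = 16 with 7 conjugacy classes, hence 7 irreducibles. Sum of squared dims 1 + 1 + 1 + 1 + 4 + 4 + 4 = 16 = |G|. Linear characters come from the abelianisation; the 2-dimensional irreps have character r^k -> 2*cos(2*pi*j*k/8), reflections -> 0.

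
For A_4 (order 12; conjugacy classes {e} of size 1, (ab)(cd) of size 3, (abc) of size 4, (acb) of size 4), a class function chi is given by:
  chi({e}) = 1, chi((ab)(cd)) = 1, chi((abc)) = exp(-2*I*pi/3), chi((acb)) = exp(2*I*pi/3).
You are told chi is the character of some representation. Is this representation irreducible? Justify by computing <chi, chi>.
Irreducible: <chi, chi> = 1.

Proof sketch: <chi, chi> = (1/|G|) sum_C |C| * |chi(C)|^2 = (1/12)[1*|1|^2 + 3*|1|^2 + 4*|exp(-2*I*pi/3)|^2 + 4*|exp(2*I*pi/3)|^2]
  = (1/12)[(1) + (3) + (4) + (4)] = 12/12 = 1.
(Exp terms are combined using exp(i*s)*conj(exp(i*t)) = exp(i*(s-t)), and sums of them are collapsed using the identity that for every m > 1 the m distinct m-th roots of unity sum to 0, e.g. 1 + exp(2*I*pi/3) + exp(-2*I*pi/3) = 0.)
A character is irreducible iff <chi, chi> = 1, so this representation is irreducible.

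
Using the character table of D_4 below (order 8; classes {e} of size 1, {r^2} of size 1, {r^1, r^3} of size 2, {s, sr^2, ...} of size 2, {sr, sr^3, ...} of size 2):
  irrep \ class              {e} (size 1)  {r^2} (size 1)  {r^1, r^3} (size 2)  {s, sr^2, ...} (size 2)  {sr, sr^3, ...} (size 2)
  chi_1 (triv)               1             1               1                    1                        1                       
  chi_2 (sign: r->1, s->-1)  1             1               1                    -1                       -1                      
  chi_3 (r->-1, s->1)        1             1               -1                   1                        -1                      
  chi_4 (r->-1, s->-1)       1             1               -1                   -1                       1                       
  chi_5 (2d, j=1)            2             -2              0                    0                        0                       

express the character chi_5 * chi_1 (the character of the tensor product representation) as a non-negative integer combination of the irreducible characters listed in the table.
chi_5 tensor chi_1 = chi_5 (all other irreducibles have multiplicity 0).

Proof sketch: The character of a tensor product is the pointwise product (chi_5 * chi_1)(C) = chi_5(C) * chi_1(C):
  {e}: (2)*(1), {r^2}: (-2)*(1), {r^1, r^3}: (0)*(1), {s, sr^2, ...}: (0)*(1), {sr, sr^3, ...}: (0)*(1)
so (chi_5 * chi_1) takes values
  {e} -> 2, {r^2} -> -2, {r^1, r^3} -> 0, {s, sr^2, ...} -> 0, {sr, sr^3, ...} -> 0.
Now take the inner product of this character with each irreducible chi from the table, <chi_5*chi_1, chi> = (1/8) sum_C |C| (chi_5*chi_1)(C) conj(chi(C)):
  <chi_5*chi_1, chi_1> = (1/8)[1*(2)*conj(1) + 1*(-2)*conj(1) + 2*(0)*conj(1) + 2*(0)*conj(1) + 2*(0)*conj(1)]
      = (1/8)[(2) + (-2) + (0) + (0) + (0)] = 0/8 = 0
  <chi_5*chi_1, chi_2> = (1/8)[1*(2)*conj(1) + 1*(-2)*conj(1) + 2*(0)*conj(1) + 2*(0)*conj(-1) + 2*(0)*conj(-1)]
      = (1/8)[(2) + (-2) + (0) + (0) + (0)] = 0/8 = 0
  <chi_5*chi_1, chi_3> = (1/8)[1*(2)*conj(1) + 1*(-2)*conj(1) + 2*(0)*conj(-1) + 2*(0)*conj(1) + 2*(0)*conj(-1)]
      = (1/8)[(2) + (-2) + (0) + (0) + (0)] = 0/8 = 0
  <chi_5*chi_1, chi_4> = (1/8)[1*(2)*conj(1) + 1*(-2)*conj(1) + 2*(0)*conj(-1) + 2*(0)*conj(-1) + 2*(0)*conj(1)]
      = (1/8)[(2) + (-2) + (0) + (0) + (0)] = 0/8 = 0
  <chi_5*chi_1, chi_5> = (1/8)[1*(2)*conj(2) + 1*(-2)*conj(-2) + 2*(0)*conj(0) + 2*(0)*conj(0) + 2*(0)*conj(0)]
      = (1/8)[(4) + (4) + (0) + (0) + (0)] = 8/8 = 1
Hence the multiplicities are chi_5: 1. Dimension check: dim(chi_5)*dim(chi_1) = 2*1 = 2 and sum (mult * dim) = 1*2 = 2.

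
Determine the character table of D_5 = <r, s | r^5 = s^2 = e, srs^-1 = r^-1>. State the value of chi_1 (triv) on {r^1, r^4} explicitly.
Conjugacy classes: {e} of size 1, {r^1, r^4} of size 2, {r^2, r^3} of size 2, {s, sr, ..., sr^4} of size 5.
Character table:
  irrep \ class              {e} (size 1)  {r^1, r^4} (size 2)  {r^2, r^3} (size 2)  {s, sr, ..., sr^4} (size 5)
  chi_1 (triv)               1             1                    1                    1                          
  chi_2 (sign: r->1, s->-1)  1             1                    1                    -1                         
  chi_3 (2d, j=1)            2             -1/2 + sqrt(5)/2     -sqrt(5)/2 - 1/2     0                          
  chi_4 (2d, j=2)            2             -sqrt(5)/2 - 1/2     -1/2 + sqrt(5)/2     0                          

Spot check: chi_1 (triv) on {r^1, r^4} = 1.

Explanation: D_5 has order 2*5 = 10 with 4 conjugacy classes, hence 4 irreducibles. Sum of squared dims 1 + 1 + 4 + 4 = 10 = |G|. Linear characters come from the abelianisation; the 2-dimensional irreps have character r^k -> 2*cos(2*pi*j*k/5), reflections -> 0.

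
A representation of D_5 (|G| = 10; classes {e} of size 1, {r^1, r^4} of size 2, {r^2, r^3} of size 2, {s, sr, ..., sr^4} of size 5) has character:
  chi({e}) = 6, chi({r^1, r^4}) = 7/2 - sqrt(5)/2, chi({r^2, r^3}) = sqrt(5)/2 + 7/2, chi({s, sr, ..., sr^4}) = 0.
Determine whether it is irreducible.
Not irreducible (reducible): <chi, chi> = 9 > 1.

Working: <chi, chi> = (1/|G|) sum_C |C| * |chi(C)|^2 = (1/10)[1*|6|^2 + 2*|7/2 - sqrt(5)/2|^2 + 2*|sqrt(5)/2 + 7/2|^2 + 5*|0|^2]
  = (1/10)[(36) + (27 - 7*sqrt(5)) + (7*sqrt(5) + 27) + (0)] = 90/10 = 9.
A character is irreducible iff <chi, chi> = 1, so this representation is reducible.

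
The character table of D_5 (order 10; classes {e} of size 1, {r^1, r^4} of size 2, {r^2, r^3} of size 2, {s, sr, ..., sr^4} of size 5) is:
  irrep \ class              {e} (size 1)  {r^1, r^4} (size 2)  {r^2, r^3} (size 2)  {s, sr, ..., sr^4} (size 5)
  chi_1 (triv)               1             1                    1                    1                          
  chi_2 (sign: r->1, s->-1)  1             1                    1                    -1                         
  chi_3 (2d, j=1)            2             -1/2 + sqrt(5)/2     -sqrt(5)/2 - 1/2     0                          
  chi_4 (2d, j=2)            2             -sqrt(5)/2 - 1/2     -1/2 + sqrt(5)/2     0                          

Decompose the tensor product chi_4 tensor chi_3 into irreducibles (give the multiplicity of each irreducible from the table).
chi_4 tensor chi_3 = chi_3 + chi_4 (all other irreducibles have multiplicity 0).

Why: The character of a tensor product is the pointwise product (chi_4 * chi_3)(C) = chi_4(C) * chi_3(C):
  {e}: (2)*(2), {r^1, r^4}: (-sqrt(5)/2 - 1/2)*(-1/2 + sqrt(5)/2), {r^2, r^3}: (-1/2 + sqrt(5)/2)*(-sqrt(5)/2 - 1/2), {s, sr, ..., sr^4}: (0)*(0)
so (chi_4 * chi_3) takes values
  {e} -> 4, {r^1, r^4} -> -1, {r^2, r^3} -> -1, {s, sr, ..., sr^4} -> 0.
Now take the inner product of this character with each irreducible chi from the table, <chi_4*chi_3, chi> = (1/10) sum_C |C| (chi_4*chi_3)(C) conj(chi(C)):
  <chi_4*chi_3, chi_1> = (1/10)[1*(4)*conj(1) + 2*(-1)*conj(1) + 2*(-1)*conj(1) + 5*(0)*conj(1)]
      = (1/10)[(4) + (-2) + (-2) + (0)] = 0/10 = 0
  <chi_4*chi_3, chi_2> = (1/10)[1*(4)*conj(1) + 2*(-1)*conj(1) + 2*(-1)*conj(1) + 5*(0)*conj(-1)]
      = (1/10)[(4) + (-2) + (-2) + (0)] = 0/10 = 0
  <chi_4*chi_3, chi_3> = (1/10)[1*(4)*conj(2) + 2*(-1)*conj(-1/2 + sqrt(5)/2) + 2*(-1)*conj(-sqrt(5)/2 - 1/2) + 5*(0)*conj(0)]
      = (1/10)[(8) + (1 - sqrt(5)) + (1 + sqrt(5)) + (0)] = 10/10 = 1
  <chi_4*chi_3, chi_4> = (1/10)[1*(4)*conj(2) + 2*(-1)*conj(-sqrt(5)/2 - 1/2) + 2*(-1)*conj(-1/2 + sqrt(5)/2) + 5*(0)*conj(0)]
      = (1/10)[(8) + (1 + sqrt(5)) + (1 - sqrt(5)) + (0)] = 10/10 = 1
Hence the multiplicities are chi_3: 1, chi_4: 1. Dimension check: dim(chi_4)*dim(chi_3) = 2*2 = 4 and sum (mult * dim) = 1*2 + 1*2 = 4.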